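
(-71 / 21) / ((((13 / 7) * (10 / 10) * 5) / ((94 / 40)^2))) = -156839 / 78000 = -2.01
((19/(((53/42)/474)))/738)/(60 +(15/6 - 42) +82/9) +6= 7327506/1158209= 6.33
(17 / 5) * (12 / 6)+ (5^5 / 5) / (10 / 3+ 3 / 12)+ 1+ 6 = 188.22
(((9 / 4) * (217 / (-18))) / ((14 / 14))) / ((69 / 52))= -2821 / 138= -20.44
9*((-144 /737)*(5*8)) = -51840 /737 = -70.34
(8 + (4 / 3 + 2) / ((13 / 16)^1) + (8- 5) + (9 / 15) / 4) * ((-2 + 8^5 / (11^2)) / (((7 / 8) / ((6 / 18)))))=6614732 / 4235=1561.92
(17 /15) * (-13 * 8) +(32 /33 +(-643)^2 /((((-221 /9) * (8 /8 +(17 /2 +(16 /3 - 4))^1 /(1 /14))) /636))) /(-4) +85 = 97454095179 /5056480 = 19273.11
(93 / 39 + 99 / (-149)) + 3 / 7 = 29135 / 13559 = 2.15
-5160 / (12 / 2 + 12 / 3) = -516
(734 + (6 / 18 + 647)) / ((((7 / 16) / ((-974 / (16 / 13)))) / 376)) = -2818459904 / 3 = -939486634.67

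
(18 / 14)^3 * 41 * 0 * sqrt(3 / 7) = 0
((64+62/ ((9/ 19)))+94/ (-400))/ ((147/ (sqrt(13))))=350377* sqrt(13)/ 264600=4.77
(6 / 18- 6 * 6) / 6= -107 / 18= -5.94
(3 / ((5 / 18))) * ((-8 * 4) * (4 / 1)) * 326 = -450662.40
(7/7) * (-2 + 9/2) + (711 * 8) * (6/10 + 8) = 489193/10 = 48919.30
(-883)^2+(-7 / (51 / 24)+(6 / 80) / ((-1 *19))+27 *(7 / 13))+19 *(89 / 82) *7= 5370290618717 / 6886360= 779844.59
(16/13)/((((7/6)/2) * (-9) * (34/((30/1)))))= -0.21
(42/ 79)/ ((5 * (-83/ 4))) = -168/ 32785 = -0.01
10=10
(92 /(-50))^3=-97336 /15625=-6.23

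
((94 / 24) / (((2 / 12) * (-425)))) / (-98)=47 / 83300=0.00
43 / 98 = 0.44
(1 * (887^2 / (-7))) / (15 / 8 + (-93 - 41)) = 6294152 / 7399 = 850.68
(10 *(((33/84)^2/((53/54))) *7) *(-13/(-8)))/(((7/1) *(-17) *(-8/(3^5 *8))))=51602265/1412768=36.53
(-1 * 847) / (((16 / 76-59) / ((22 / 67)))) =354046 / 74839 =4.73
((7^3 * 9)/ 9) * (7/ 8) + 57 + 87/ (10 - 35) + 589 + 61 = 200729/ 200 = 1003.64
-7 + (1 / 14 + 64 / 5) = 5.87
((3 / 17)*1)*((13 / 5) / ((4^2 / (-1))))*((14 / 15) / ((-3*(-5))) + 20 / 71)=-35711 / 3621000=-0.01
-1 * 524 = -524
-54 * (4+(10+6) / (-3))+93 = 165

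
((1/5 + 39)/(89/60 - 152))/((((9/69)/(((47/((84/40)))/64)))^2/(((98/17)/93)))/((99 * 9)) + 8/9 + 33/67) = -41432966240400/220172678829311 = -0.19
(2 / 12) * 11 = 11 / 6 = 1.83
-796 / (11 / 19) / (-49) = 15124 / 539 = 28.06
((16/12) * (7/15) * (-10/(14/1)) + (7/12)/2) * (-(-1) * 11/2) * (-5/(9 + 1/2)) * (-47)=-28435/1368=-20.79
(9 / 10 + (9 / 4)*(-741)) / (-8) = 33327 / 160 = 208.29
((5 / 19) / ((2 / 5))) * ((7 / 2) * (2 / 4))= 1.15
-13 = -13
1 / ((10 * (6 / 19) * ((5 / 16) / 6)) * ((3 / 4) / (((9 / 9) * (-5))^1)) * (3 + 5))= -5.07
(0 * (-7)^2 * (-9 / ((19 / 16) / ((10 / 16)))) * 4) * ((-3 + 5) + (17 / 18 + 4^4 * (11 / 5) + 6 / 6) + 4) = 0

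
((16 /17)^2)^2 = 65536 /83521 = 0.78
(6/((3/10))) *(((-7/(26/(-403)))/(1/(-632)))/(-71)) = 19316.06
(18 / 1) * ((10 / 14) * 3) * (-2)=-540 / 7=-77.14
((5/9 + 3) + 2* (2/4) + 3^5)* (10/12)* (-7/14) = -2785/27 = -103.15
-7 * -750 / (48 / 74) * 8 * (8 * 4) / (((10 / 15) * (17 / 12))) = 37296000 / 17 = 2193882.35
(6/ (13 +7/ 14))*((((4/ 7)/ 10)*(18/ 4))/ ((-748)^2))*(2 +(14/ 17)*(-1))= 1/ 4161311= 0.00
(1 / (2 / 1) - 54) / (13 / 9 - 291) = 963 / 5212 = 0.18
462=462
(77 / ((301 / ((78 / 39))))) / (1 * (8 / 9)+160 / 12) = 99 / 2752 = 0.04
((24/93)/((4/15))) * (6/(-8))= -45/62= -0.73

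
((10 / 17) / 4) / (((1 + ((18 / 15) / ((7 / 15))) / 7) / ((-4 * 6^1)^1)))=-2940 / 1139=-2.58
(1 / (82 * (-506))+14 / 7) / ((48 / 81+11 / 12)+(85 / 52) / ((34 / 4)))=1.18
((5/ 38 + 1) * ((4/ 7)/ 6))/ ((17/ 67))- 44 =-295571/ 6783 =-43.58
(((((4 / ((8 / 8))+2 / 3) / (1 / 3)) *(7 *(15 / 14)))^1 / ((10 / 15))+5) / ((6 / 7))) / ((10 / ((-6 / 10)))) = -91 / 8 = -11.38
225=225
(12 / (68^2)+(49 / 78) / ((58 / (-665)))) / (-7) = 2353418 / 2288013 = 1.03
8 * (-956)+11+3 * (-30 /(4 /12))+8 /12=-23719 /3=-7906.33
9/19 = 0.47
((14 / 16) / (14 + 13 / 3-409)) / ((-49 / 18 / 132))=891 / 8204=0.11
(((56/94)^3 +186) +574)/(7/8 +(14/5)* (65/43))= 27151036608/182417011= 148.84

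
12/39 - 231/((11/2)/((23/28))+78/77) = -5263705/177476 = -29.66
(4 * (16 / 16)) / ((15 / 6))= 8 / 5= 1.60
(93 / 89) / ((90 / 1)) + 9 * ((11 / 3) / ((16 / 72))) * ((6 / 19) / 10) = 119243 / 25365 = 4.70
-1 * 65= -65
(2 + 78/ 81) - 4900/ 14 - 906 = -1253.04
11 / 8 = 1.38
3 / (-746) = -3 / 746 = -0.00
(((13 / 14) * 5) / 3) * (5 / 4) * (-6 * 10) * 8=-6500 / 7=-928.57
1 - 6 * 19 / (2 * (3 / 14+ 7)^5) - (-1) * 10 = 115580449543 / 10510100501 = 11.00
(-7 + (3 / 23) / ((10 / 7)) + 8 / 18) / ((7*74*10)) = -13381 / 10722600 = -0.00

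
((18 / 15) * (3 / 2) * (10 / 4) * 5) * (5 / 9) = 25 / 2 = 12.50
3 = 3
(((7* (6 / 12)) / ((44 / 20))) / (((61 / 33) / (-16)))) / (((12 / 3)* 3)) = -70 / 61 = -1.15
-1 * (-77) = 77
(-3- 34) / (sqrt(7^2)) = -37 / 7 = -5.29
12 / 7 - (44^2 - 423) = -10579 / 7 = -1511.29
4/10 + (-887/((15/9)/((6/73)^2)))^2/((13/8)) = 77106760258/9229428325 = 8.35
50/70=5/7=0.71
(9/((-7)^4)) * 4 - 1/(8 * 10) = 479/192080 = 0.00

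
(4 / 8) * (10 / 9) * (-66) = -110 / 3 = -36.67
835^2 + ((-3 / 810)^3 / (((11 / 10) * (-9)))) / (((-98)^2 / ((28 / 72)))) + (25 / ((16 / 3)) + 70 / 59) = 197961950837117832809 / 283925968048800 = 697230.87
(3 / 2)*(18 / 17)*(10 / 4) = 135 / 34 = 3.97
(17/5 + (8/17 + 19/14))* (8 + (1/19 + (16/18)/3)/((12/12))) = 26644543/610470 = 43.65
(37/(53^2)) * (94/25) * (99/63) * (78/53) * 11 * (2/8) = 8206341/26053475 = 0.31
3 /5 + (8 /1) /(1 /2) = 83 /5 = 16.60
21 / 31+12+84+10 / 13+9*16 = 97303 / 403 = 241.45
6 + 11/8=7.38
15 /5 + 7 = 10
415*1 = 415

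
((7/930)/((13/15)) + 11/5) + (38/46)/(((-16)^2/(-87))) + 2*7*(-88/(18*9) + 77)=1030513046309/961009920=1072.32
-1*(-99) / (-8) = -99 / 8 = -12.38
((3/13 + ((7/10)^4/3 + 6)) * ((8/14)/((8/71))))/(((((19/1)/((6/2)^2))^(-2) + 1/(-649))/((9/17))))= 76.04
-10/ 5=-2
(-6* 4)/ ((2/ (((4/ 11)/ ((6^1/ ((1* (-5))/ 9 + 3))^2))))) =-176/ 243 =-0.72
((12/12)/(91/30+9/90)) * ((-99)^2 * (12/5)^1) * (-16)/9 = -627264/47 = -13346.04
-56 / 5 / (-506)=28 / 1265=0.02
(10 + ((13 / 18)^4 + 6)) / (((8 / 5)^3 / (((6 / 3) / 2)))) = 213522125 / 53747712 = 3.97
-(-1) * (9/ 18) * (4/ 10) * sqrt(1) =1/ 5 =0.20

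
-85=-85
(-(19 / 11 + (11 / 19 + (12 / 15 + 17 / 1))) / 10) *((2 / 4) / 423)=-21011 / 8840700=-0.00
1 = 1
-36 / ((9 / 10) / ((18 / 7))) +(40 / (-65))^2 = -121232 / 1183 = -102.48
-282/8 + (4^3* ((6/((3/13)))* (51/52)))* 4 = 25971/4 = 6492.75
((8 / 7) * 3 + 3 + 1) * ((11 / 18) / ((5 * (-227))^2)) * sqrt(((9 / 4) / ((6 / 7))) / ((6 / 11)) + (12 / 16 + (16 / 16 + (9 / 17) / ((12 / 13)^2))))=143 * sqrt(33218) / 2759377950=0.00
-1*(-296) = 296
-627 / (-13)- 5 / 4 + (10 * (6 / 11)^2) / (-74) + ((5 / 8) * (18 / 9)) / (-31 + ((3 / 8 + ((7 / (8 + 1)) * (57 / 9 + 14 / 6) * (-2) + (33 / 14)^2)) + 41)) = 26037180227 / 548719028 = 47.45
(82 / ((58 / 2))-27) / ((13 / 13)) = -701 / 29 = -24.17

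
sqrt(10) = 3.16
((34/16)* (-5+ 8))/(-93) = -0.07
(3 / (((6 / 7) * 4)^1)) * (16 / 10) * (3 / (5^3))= 21 / 625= 0.03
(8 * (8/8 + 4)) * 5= 200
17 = 17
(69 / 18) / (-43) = -23 / 258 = -0.09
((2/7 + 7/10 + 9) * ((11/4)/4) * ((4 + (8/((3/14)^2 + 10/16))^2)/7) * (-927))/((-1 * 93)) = 6005785916493/4202708440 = 1429.03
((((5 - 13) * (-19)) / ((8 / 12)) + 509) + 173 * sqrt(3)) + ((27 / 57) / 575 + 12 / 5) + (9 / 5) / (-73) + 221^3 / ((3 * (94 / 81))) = 173 * sqrt(3) + 232481526910513 / 74967350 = 3101403.35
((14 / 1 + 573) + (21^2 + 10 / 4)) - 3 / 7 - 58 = 972.07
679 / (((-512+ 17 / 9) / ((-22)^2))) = -644.24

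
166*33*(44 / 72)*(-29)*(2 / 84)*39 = -3786211 / 42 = -90147.88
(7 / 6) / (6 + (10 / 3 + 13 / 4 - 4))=14 / 103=0.14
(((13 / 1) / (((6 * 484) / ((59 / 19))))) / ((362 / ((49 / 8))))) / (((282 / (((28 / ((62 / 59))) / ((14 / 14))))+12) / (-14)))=-108652453 / 745179247296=-0.00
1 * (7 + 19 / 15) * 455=3761.33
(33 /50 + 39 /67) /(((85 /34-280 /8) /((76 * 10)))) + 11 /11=-610697 /21775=-28.05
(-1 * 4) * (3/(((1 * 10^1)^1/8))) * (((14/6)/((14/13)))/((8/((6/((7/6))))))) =-468/35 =-13.37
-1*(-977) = 977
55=55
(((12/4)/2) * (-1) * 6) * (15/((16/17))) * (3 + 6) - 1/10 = -103283/80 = -1291.04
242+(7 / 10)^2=24249 / 100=242.49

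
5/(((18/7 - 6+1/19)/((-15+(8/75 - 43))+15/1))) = 427861/6735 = 63.53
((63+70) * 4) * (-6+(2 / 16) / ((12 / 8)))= -9443 / 3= -3147.67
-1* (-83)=83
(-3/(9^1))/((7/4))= -4/21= -0.19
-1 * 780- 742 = -1522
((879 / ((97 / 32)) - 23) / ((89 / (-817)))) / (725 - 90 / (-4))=-42315698 / 12906335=-3.28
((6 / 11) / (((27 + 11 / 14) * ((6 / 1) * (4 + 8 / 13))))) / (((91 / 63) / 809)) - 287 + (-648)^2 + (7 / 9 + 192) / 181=29249467135201 / 69704910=419618.46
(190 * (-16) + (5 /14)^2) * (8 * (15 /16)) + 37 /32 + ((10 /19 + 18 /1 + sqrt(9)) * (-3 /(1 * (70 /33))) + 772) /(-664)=-281879588761 /12363680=-22799.00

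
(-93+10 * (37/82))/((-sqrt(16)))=907/41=22.12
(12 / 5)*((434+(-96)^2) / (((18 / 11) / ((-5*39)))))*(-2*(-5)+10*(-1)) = 0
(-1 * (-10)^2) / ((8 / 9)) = -112.50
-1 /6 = -0.17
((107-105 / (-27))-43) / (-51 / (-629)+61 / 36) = 38.24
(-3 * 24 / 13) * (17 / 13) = -1224 / 169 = -7.24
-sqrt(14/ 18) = -sqrt(7)/ 3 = -0.88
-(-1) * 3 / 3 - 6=-5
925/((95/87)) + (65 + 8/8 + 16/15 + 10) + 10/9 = 791117/855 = 925.28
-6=-6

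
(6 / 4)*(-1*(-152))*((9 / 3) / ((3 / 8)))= 1824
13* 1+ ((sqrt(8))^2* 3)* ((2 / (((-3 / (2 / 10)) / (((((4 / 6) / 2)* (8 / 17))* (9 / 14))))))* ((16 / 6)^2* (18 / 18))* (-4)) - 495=-843986 / 1785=-472.82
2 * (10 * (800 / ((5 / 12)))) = 38400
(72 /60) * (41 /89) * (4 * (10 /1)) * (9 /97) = 17712 /8633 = 2.05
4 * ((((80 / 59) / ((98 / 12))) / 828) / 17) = 160 / 3391143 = 0.00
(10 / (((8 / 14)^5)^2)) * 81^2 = 9266600543445 / 524288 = 17674637.88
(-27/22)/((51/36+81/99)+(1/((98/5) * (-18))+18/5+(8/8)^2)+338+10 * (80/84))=-59535/17189801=-0.00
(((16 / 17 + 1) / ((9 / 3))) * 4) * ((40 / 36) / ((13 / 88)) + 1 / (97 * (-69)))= 86382604 / 4437459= 19.47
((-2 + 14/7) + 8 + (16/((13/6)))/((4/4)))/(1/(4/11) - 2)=800/39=20.51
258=258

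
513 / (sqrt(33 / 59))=685.94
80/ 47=1.70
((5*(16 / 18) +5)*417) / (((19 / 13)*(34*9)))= 9035 / 1026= 8.81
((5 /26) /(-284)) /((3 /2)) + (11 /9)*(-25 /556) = -127955 /2309346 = -0.06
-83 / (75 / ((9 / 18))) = -83 / 150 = -0.55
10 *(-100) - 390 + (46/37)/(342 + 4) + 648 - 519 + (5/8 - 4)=-64745931/51208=-1264.37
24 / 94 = 12 / 47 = 0.26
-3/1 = -3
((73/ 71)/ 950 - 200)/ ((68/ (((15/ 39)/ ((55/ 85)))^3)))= -161098715/ 260810264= -0.62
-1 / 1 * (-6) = 6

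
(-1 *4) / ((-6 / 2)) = 1.33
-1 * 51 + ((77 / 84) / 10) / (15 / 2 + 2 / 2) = -52009 / 1020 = -50.99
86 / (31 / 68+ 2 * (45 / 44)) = 64328 / 1871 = 34.38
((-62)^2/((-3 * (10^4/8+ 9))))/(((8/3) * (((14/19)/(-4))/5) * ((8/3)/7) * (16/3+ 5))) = 26505/10072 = 2.63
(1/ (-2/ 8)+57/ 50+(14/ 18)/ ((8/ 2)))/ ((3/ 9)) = -2399/ 300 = -8.00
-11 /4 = -2.75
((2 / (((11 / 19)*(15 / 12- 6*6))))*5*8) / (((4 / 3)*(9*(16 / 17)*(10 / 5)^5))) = -1615 / 146784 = -0.01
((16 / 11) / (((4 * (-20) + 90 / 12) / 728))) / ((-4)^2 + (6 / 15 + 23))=-23296 / 62843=-0.37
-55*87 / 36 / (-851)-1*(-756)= 7721867 / 10212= 756.16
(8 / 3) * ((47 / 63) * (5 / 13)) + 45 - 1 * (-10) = 137015 / 2457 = 55.77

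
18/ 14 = 9/ 7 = 1.29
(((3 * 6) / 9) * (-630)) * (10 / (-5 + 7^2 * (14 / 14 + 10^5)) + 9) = -11340.00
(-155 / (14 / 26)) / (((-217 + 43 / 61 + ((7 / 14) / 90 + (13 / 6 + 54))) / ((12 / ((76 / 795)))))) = 52767409500 / 233833817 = 225.66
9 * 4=36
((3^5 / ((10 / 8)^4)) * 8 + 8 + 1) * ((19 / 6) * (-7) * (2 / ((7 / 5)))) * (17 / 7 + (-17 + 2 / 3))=310249708 / 875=354571.09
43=43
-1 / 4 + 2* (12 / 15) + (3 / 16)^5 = 7079103 / 5242880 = 1.35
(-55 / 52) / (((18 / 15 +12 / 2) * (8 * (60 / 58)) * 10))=-319 / 179712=-0.00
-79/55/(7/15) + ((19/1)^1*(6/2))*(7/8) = 28827/616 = 46.80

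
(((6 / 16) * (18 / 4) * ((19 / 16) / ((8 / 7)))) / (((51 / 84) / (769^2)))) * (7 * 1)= 104055290199 / 8704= 11954881.69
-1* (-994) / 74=497 / 37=13.43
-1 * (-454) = 454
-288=-288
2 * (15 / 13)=30 / 13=2.31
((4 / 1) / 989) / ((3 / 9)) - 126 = -124602 / 989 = -125.99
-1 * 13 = -13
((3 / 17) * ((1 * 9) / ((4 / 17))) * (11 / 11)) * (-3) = -81 / 4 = -20.25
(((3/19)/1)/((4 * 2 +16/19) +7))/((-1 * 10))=-3/3010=-0.00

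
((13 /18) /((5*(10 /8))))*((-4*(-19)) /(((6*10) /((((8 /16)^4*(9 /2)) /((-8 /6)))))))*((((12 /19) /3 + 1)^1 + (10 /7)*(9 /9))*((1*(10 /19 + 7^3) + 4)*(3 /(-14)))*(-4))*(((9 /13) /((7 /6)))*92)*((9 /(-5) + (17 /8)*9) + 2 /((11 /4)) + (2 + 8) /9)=-5201014967811 /204820000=-25393.10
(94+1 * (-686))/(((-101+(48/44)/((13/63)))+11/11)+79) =84656/2247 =37.68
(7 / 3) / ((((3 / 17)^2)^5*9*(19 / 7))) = 98783701122001 / 30292137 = 3261034.41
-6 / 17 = -0.35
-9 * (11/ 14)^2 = -1089/ 196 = -5.56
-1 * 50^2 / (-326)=1250 / 163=7.67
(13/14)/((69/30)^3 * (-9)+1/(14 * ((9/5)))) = -58500/6896189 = -0.01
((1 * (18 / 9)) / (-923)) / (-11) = 2 / 10153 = 0.00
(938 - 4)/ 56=467/ 28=16.68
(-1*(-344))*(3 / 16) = 129 / 2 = 64.50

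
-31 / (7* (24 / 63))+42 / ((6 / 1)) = -37 / 8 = -4.62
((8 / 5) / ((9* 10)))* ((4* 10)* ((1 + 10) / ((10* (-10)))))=-88 / 1125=-0.08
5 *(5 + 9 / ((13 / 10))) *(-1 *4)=-3100 / 13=-238.46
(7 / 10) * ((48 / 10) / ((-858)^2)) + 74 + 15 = 136497082 / 1533675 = 89.00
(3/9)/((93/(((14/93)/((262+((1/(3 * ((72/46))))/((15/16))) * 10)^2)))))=243/31453312814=0.00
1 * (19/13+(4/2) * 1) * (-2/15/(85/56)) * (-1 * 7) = 2352/1105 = 2.13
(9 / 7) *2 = 18 / 7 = 2.57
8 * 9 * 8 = 576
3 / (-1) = -3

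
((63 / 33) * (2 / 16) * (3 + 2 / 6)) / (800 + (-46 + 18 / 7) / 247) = 3185 / 3202496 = 0.00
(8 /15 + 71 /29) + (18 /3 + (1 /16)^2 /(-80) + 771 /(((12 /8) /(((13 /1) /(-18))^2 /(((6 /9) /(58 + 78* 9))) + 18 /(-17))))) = 16634856847565 /54521856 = 305104.38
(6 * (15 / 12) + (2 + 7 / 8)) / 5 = 83 / 40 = 2.08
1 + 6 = 7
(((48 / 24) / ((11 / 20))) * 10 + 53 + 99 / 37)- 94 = -798 / 407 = -1.96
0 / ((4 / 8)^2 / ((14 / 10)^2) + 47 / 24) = 0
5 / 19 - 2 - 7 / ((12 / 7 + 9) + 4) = -2.21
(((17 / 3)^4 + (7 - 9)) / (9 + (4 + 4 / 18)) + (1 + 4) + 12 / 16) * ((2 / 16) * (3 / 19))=358069 / 217056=1.65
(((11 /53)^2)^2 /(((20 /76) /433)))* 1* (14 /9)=1686321098 /355071645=4.75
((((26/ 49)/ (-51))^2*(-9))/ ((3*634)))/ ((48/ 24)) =-0.00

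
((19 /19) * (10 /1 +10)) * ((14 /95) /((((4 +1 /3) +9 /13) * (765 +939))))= 13 /37772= 0.00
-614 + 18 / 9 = -612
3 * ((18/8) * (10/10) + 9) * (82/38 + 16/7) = 79785/532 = 149.97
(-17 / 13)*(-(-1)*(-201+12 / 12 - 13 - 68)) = 367.46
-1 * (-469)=469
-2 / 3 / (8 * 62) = -1 / 744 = -0.00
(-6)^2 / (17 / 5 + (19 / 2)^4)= 2880 / 651877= 0.00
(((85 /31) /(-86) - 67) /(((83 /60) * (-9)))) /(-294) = -297845 /16263933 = -0.02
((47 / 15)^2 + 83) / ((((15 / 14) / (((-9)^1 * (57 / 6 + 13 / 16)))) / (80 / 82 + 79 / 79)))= -32563377 / 2050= -15884.57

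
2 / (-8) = -1 / 4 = -0.25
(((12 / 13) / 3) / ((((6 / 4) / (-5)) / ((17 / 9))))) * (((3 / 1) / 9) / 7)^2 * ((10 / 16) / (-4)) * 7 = 425 / 88452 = 0.00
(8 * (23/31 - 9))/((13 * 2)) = -1024/403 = -2.54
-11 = -11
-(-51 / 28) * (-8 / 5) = -102 / 35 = -2.91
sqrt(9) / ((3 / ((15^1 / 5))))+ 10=13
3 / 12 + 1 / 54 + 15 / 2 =839 / 108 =7.77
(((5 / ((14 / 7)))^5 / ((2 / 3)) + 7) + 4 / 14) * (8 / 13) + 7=73985 / 728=101.63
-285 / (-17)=16.76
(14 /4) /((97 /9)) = 63 /194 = 0.32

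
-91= -91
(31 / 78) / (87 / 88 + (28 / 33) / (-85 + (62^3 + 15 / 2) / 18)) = 646005404 / 1607066955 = 0.40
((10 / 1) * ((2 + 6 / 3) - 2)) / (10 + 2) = 5 / 3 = 1.67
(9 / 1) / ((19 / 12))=108 / 19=5.68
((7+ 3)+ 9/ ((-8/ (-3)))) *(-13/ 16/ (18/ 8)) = -1391/ 288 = -4.83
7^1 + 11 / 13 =102 / 13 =7.85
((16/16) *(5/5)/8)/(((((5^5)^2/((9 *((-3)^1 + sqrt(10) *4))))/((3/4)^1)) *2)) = -81/625000000 + 27 *sqrt(10)/156250000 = 0.00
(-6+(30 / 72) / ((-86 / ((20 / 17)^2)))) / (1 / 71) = -15899456 / 37281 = -426.48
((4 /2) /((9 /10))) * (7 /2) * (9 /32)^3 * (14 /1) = 19845 /8192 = 2.42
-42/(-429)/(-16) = -0.01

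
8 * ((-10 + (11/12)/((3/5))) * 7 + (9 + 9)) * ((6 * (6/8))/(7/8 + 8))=-11896/71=-167.55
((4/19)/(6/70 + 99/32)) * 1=4480/67659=0.07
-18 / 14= -9 / 7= -1.29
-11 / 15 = -0.73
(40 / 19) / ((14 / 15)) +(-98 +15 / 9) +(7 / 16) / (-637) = -7807753 / 82992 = -94.08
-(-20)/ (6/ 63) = 210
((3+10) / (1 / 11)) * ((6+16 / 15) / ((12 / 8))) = 30316 / 45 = 673.69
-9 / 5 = -1.80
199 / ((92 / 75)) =14925 / 92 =162.23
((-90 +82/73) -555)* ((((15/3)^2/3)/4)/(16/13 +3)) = -277745/876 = -317.06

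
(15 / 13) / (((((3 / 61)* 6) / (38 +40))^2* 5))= 48373 / 3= 16124.33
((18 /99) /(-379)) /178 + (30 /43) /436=5556241 /3478138334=0.00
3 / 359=0.01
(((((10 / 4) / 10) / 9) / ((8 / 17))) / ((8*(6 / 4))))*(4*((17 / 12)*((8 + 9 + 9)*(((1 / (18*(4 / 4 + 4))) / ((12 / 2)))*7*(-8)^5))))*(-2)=6732544 / 10935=615.69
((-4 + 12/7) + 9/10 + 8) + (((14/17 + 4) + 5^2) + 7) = 43.44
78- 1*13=65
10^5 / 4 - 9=24991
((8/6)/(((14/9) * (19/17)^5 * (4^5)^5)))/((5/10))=4259571/4878719358507950276608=0.00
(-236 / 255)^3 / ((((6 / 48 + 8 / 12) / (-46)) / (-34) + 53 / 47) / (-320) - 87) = 29099910627328 / 3193839140154525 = 0.01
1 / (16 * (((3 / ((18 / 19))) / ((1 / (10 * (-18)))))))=-0.00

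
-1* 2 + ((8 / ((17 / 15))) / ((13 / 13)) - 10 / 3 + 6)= 394 / 51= 7.73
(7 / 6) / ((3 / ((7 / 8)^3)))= 2401 / 9216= 0.26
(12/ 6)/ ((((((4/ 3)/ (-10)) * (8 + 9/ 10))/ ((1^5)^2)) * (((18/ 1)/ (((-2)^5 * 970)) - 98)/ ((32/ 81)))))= 24832000/ 3654888507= 0.01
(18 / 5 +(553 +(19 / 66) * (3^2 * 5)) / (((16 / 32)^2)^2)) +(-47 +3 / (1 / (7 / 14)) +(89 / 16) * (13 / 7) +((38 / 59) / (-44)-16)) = 3273754289 / 363440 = 9007.69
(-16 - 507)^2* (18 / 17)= 4923522 / 17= 289618.94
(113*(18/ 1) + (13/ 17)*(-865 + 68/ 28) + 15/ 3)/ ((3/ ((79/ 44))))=12967613/ 15708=825.54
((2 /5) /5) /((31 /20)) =8 /155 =0.05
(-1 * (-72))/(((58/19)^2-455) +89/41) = -59204/364689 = -0.16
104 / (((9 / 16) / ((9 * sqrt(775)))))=8320 * sqrt(31)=46323.80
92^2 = 8464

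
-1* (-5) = 5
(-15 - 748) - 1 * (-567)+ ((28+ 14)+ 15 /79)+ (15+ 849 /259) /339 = -355498655 /2312093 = -153.76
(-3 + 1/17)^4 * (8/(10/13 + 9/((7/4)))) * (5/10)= 1137500000/22467149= 50.63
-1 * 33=-33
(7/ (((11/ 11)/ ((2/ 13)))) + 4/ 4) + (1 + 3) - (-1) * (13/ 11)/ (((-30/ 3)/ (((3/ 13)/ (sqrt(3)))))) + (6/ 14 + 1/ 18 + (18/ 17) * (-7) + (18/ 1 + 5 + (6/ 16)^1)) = 2508845/ 111384 - sqrt(3)/ 110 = 22.51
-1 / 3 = -0.33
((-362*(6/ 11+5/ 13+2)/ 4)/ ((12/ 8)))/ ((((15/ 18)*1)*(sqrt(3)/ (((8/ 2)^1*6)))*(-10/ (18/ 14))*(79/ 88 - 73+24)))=-14561088*sqrt(3)/ 3210025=-7.86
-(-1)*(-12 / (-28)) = 3 / 7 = 0.43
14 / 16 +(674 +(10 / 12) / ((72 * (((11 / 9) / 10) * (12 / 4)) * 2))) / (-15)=-1046851 / 23760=-44.06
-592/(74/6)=-48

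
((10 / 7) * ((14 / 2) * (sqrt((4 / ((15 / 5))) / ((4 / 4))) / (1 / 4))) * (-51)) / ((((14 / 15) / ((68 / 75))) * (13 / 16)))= -147968 * sqrt(3) / 91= -2816.35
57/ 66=19/ 22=0.86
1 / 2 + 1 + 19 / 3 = 47 / 6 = 7.83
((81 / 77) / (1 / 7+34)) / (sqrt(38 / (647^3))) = 82.25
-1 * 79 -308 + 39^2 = 1134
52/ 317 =0.16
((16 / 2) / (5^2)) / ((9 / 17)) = 136 / 225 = 0.60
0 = 0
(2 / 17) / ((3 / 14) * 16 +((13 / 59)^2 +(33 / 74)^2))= 266867384 / 8338512155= 0.03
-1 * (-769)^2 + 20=-591341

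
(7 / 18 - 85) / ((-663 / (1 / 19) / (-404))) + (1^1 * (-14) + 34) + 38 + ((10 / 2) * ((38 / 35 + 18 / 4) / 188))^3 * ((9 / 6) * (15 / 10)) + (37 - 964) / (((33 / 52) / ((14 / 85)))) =-84266966127858461771 / 454768080340654080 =-185.30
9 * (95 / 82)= 855 / 82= 10.43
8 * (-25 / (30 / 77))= -1540 / 3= -513.33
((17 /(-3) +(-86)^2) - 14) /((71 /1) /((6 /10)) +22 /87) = 641741 /10317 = 62.20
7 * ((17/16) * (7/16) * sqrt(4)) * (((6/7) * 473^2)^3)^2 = 1554211573221526544270016988571372553/4802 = 323659219746257089602252600000000.00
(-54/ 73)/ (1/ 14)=-10.36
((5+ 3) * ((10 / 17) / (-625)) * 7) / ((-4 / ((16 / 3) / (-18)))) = -0.00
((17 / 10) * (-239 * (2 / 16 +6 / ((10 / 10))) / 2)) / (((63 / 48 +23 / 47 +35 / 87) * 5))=-814066743 / 7210250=-112.90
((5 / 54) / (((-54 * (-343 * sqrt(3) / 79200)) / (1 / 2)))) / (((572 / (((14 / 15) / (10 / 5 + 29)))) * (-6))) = -25 * sqrt(3) / 43186689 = -0.00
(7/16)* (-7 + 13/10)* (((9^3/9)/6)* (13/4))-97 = -264209/1280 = -206.41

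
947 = 947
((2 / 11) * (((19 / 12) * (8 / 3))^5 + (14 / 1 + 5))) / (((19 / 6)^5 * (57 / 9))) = 270676544 / 2206204209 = 0.12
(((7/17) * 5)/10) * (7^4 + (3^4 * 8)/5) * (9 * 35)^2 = 1757691495/34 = 51696808.68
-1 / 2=-0.50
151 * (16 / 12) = 604 / 3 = 201.33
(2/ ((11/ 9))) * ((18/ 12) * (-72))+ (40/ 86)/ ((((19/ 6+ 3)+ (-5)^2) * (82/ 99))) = -58257684/ 329681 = -176.71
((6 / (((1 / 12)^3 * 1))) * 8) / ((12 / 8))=55296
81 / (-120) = -27 / 40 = -0.68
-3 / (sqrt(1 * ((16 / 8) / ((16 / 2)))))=-6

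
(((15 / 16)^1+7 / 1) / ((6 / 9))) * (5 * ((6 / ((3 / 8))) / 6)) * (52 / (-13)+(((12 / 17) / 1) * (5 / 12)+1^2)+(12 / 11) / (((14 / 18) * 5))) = -1007999 / 2618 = -385.03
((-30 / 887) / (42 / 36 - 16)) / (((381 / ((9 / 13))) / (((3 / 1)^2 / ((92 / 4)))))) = 4860 / 2997702539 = 0.00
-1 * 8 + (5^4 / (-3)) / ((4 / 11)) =-6971 / 12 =-580.92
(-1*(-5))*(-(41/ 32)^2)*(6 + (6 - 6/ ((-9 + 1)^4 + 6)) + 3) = -129277305/ 1050112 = -123.11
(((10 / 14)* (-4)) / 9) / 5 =-4 / 63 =-0.06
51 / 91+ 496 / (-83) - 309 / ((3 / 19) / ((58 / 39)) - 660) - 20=-45674712345 / 1830854753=-24.95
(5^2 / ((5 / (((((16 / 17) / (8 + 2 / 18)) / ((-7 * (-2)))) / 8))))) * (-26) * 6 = -7020 / 8687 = -0.81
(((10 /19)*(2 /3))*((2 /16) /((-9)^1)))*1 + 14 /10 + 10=58457 /5130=11.40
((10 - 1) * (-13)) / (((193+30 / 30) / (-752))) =43992 / 97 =453.53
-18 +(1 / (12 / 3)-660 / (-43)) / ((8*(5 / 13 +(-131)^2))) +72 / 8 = -2762810753 / 306982848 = -9.00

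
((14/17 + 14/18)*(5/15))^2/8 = 60025/1685448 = 0.04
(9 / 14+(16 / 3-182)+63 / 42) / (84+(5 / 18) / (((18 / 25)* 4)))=-1583280 / 762923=-2.08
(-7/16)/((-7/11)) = 11/16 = 0.69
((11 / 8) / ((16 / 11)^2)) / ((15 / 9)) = 3993 / 10240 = 0.39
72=72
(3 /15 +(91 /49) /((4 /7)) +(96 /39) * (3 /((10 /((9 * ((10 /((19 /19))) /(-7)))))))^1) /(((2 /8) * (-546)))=3667 /82810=0.04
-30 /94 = -15 /47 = -0.32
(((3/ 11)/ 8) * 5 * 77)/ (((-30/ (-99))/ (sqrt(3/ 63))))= 33 * sqrt(21)/ 16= 9.45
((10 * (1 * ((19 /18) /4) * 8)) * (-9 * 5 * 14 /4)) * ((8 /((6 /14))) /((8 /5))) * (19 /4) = -2211125 /12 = -184260.42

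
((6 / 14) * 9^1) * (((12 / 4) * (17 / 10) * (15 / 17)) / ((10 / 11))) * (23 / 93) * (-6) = -28.33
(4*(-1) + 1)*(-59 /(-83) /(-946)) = 177 /78518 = 0.00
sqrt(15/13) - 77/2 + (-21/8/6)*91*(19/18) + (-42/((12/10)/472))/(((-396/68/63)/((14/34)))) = sqrt(195)/13 + 232875139/3168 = 73509.64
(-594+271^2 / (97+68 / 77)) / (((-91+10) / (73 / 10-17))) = 114263963 / 6104970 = 18.72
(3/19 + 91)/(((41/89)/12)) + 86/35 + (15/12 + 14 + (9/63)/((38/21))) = 2392.34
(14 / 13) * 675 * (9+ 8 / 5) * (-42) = -323626.15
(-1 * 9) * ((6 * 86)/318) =-774/53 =-14.60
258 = 258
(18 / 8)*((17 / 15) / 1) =51 / 20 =2.55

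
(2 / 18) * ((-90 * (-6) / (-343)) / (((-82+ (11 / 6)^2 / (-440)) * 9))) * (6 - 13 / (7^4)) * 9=1243555200 / 97253016413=0.01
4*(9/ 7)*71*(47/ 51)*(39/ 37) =1561716/ 4403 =354.69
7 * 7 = 49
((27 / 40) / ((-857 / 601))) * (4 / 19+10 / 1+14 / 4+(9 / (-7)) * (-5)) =-86928039 / 9118480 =-9.53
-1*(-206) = 206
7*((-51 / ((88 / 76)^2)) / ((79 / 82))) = -5283957 / 19118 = -276.39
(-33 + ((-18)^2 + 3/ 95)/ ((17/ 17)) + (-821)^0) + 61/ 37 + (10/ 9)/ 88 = 408802831/ 1391940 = 293.69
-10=-10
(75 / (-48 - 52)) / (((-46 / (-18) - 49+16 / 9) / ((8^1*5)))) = 45 / 67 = 0.67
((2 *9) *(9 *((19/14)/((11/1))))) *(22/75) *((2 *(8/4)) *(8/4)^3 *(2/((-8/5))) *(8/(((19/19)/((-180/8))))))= 295488/7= 42212.57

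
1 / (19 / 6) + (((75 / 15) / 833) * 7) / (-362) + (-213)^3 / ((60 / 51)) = -67230579114179 / 8184820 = -8214057.13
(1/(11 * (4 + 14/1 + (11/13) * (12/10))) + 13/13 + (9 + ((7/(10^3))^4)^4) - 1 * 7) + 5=27208250000000000000000000000000000112958731006073799/3399000000000000000000000000000000000000000000000000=8.00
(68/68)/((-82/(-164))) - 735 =-733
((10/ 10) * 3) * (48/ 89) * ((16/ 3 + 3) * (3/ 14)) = 1800/ 623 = 2.89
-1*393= -393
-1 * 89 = -89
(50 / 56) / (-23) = -0.04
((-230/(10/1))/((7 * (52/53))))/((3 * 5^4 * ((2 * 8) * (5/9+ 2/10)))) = -3657/24752000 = -0.00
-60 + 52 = -8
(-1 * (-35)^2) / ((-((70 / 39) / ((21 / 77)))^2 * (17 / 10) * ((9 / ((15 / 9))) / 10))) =63375 / 2057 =30.81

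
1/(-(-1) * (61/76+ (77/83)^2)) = 523564/870833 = 0.60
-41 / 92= -0.45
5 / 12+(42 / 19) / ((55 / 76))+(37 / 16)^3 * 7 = 60850199 / 675840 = 90.04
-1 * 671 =-671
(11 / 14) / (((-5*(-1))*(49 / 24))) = 132 / 1715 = 0.08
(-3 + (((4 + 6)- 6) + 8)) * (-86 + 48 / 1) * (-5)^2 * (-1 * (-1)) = -8550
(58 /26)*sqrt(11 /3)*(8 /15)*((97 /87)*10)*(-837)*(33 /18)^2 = -1455388*sqrt(33) /117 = -71457.84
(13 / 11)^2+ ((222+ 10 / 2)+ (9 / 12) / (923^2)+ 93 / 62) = 94794140193 / 412333636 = 229.90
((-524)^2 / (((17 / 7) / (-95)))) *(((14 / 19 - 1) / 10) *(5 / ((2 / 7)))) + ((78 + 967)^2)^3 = 22138422122491854525 / 17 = 1302260124852462030.88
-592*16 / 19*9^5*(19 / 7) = -559312128 / 7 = -79901732.57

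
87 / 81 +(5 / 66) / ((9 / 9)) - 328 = -194149 / 594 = -326.85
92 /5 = 18.40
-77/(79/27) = -26.32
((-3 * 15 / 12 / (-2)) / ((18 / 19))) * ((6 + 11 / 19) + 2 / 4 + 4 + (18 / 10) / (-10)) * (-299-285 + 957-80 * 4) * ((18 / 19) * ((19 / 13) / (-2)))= -823143 / 1040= -791.48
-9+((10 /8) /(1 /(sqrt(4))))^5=2837 /32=88.66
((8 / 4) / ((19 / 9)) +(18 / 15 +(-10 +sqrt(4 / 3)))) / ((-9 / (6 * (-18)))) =-8952 / 95 +8 * sqrt(3) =-80.38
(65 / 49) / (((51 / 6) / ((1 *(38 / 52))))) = 95 / 833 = 0.11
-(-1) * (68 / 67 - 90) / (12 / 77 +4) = -229537 / 10720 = -21.41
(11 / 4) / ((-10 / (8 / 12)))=-11 / 60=-0.18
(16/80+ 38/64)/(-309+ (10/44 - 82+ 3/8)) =-1397/687100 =-0.00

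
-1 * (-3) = 3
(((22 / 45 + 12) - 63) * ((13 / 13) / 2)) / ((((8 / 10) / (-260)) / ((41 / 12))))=6057545 / 216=28044.19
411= 411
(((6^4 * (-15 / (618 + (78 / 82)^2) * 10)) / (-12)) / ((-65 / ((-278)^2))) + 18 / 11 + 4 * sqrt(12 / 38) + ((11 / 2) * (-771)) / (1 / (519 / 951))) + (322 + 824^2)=4 * sqrt(114) / 19 + 20306557797855509 / 31440946966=645865.68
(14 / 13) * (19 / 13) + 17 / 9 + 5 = 12872 / 1521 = 8.46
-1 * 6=-6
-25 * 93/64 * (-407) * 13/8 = 12301575/512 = 24026.51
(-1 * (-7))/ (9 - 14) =-7/ 5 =-1.40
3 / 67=0.04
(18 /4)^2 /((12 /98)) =1323 /8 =165.38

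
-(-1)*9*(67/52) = 11.60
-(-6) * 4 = 24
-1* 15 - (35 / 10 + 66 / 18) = -22.17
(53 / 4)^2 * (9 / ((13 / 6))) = 75843 / 104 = 729.26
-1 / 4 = -0.25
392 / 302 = 196 / 151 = 1.30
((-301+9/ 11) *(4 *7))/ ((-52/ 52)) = 92456/ 11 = 8405.09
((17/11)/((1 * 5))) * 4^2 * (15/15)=272/55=4.95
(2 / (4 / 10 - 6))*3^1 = -15 / 14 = -1.07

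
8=8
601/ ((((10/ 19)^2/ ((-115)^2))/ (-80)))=-2295447380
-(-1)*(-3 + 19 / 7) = -2 / 7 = -0.29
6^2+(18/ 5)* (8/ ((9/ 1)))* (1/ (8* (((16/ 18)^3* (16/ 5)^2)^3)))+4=45037206962733085/ 1125899906842624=40.00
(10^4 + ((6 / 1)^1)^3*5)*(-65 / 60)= -36010 / 3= -12003.33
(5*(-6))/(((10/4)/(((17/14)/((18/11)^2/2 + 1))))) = -12342/1981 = -6.23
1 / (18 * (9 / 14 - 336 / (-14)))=7 / 3105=0.00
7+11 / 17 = 130 / 17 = 7.65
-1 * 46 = -46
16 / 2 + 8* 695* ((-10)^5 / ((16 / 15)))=-521249992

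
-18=-18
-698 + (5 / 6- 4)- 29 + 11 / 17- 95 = -84101 / 102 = -824.52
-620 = -620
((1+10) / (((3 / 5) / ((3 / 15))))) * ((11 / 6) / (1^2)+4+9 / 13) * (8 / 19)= 22396 / 2223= 10.07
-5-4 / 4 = -6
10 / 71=0.14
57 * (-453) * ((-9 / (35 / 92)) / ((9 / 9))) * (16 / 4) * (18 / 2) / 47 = 769672368 / 1645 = 467885.94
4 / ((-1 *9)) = -0.44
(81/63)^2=81/49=1.65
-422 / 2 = -211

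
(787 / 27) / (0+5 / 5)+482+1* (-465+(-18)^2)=9994 / 27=370.15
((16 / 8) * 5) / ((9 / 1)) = 10 / 9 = 1.11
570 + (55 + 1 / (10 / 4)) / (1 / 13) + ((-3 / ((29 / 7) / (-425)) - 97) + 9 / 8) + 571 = 2404777 / 1160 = 2073.08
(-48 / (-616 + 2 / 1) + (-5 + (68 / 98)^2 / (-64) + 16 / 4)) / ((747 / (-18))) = 0.02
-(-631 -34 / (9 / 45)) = 801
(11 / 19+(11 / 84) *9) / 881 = 935 / 468692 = 0.00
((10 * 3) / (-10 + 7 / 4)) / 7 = -40 / 77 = -0.52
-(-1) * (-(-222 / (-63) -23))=409 / 21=19.48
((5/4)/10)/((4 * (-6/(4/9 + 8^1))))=-19/432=-0.04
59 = 59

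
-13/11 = -1.18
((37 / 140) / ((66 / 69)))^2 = 724201 / 9486400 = 0.08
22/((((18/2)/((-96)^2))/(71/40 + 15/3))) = 152627.20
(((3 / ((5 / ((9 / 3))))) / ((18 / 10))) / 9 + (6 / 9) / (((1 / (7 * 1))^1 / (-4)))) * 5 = -835 / 9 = -92.78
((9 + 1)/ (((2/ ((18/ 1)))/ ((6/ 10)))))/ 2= 27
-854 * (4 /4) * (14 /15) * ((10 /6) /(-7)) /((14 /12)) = 162.67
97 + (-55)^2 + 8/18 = 28102/9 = 3122.44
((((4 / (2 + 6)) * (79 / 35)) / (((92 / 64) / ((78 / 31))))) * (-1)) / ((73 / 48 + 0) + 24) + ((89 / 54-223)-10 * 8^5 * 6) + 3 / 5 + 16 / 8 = -3245913508840657 / 1650773250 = -1966298.83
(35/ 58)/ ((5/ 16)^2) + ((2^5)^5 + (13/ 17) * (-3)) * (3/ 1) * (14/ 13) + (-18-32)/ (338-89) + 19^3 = 865053413825879/ 7979205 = 108413484.03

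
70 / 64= 35 / 32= 1.09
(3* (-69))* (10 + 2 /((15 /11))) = -11868 /5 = -2373.60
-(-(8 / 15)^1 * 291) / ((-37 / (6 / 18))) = -776 / 555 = -1.40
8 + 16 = 24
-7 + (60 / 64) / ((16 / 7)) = -1687 / 256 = -6.59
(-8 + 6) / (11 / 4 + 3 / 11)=-88 / 133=-0.66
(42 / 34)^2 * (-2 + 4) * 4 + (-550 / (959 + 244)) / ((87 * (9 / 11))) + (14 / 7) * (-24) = -9745268906 / 272223261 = -35.80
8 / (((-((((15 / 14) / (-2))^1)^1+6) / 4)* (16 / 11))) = -4.03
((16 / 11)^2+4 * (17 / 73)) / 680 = 6729 / 1501610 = 0.00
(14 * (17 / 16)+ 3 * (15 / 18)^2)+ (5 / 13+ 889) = 282779 / 312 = 906.34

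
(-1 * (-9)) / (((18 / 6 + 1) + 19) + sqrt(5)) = 207 / 524 - 9 * sqrt(5) / 524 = 0.36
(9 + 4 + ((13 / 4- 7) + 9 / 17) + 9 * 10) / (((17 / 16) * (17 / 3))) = 81420 / 4913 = 16.57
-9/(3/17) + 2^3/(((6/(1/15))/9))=-251/5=-50.20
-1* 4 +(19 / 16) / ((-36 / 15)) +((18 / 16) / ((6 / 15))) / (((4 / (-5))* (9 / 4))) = -1163 / 192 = -6.06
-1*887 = -887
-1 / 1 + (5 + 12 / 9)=16 / 3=5.33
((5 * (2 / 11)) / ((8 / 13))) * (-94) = -3055 / 22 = -138.86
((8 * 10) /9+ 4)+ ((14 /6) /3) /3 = 355 /27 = 13.15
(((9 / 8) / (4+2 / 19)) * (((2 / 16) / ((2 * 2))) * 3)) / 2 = 0.01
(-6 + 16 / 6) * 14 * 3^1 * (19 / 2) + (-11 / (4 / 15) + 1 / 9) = -49361 / 36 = -1371.14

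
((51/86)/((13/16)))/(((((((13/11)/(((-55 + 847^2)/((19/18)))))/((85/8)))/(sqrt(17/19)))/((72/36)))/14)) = 17240340846960*sqrt(323)/2623387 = 118109477.10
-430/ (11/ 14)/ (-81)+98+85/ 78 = 2452033/ 23166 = 105.85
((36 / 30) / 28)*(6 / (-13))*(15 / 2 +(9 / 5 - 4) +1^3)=-81 / 650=-0.12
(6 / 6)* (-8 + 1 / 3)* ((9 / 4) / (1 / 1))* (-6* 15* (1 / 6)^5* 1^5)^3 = 2875 / 107495424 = 0.00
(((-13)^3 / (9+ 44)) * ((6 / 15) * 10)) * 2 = -17576 / 53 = -331.62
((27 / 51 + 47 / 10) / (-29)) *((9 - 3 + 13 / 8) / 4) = -0.34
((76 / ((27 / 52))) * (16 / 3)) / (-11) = -63232 / 891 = -70.97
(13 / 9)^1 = 13 / 9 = 1.44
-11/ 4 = -2.75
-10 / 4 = -5 / 2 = -2.50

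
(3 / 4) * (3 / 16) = 9 / 64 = 0.14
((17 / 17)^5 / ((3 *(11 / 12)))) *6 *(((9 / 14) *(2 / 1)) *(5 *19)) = 20520 / 77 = 266.49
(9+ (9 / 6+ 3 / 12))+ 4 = 14.75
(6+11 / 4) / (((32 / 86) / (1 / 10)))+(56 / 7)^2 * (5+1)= 49453 / 128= 386.35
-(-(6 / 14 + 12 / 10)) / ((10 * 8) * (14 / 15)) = 0.02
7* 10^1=70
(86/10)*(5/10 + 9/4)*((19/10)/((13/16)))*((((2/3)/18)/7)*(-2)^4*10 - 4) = -10712504/61425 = -174.40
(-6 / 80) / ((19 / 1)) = -3 / 760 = -0.00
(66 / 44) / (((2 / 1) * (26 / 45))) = 135 / 104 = 1.30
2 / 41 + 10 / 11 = 432 / 451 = 0.96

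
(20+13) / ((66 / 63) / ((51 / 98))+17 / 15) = 25245 / 2407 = 10.49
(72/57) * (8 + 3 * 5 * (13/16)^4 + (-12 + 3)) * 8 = 1088637/19456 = 55.95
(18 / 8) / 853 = 9 / 3412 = 0.00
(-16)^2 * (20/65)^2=4096/169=24.24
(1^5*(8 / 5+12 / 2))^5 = 79235168 / 3125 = 25355.25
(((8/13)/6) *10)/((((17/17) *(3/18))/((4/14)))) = 160/91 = 1.76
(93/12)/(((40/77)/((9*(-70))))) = -150381/16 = -9398.81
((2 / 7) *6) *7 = 12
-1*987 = -987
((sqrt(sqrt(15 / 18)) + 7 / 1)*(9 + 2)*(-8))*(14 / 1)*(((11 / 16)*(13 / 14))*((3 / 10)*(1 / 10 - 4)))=61347*5^(1 / 4)*6^(3 / 4) / 400 + 1288287 / 200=7320.64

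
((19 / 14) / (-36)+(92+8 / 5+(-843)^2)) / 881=1791071257 / 2220120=806.75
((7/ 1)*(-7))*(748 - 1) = -36603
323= 323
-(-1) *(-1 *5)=-5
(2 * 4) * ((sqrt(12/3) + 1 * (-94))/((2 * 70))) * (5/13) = -184/91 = -2.02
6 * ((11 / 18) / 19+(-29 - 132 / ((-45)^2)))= -174.20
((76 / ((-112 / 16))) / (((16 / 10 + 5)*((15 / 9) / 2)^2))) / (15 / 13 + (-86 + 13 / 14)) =7904 / 280005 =0.03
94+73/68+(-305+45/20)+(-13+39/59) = -441351/2006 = -220.02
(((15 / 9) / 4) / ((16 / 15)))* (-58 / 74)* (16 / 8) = -0.61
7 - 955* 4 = -3813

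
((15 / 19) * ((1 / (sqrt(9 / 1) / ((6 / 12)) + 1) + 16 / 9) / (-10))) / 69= -121 / 55062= -0.00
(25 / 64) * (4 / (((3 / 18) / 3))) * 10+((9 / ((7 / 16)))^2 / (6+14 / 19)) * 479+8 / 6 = 30371.60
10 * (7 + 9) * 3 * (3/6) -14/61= 14626/61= 239.77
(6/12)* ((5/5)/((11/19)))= 19/22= 0.86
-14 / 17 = -0.82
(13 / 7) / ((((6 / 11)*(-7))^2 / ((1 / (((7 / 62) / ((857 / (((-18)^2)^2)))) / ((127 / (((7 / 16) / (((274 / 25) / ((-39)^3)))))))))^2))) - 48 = -2590803006086693364455278124 / 53975064781262622714136875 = -48.00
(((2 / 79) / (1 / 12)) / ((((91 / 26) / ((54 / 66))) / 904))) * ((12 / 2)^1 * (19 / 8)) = 5565024 / 6083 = 914.85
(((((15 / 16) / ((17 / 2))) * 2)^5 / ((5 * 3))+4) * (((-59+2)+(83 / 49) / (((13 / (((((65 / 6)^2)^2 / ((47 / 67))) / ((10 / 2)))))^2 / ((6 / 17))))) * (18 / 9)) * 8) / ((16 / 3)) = 653942.21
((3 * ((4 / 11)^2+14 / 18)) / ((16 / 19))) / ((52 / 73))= 1374517 / 302016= 4.55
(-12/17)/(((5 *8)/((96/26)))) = -72/1105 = -0.07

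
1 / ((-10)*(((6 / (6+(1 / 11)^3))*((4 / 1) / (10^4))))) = -998375 / 3993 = -250.03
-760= -760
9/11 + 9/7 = 162/77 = 2.10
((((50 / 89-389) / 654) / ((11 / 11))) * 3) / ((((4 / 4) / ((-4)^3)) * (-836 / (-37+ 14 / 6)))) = 4.73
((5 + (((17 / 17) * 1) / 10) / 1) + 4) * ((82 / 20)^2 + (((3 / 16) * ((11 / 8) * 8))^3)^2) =3579696506659 / 4194304000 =853.47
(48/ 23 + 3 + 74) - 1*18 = 1405/ 23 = 61.09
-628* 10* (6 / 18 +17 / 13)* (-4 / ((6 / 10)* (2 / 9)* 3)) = 4019200 / 39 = 103056.41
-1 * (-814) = 814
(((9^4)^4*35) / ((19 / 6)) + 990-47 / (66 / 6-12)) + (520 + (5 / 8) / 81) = 252158987298977693159 / 12312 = 20480749455732431.22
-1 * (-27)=27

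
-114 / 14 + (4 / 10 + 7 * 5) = 954 / 35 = 27.26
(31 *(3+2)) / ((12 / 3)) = 38.75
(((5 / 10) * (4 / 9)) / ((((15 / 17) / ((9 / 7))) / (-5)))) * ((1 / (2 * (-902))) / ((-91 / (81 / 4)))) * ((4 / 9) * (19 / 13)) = -969 / 7469462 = -0.00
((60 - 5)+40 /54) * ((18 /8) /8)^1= 1505 /96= 15.68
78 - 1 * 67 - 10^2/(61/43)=-3629/61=-59.49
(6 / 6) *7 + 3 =10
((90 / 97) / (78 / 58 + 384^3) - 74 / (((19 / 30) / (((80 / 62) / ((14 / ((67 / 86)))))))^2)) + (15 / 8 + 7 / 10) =21678790971970827499967 / 13350444590370839158760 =1.62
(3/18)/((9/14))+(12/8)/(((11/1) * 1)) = 235/594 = 0.40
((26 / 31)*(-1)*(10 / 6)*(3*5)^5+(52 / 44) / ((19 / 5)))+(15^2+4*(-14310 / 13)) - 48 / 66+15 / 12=-359032471649 / 336908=-1065669.18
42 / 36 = 1.17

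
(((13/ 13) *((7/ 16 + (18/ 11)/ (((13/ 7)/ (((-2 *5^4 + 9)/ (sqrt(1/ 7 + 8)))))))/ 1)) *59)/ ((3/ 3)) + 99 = 1997/ 16 - 3075198 *sqrt(399)/ 2717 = -22483.59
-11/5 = -2.20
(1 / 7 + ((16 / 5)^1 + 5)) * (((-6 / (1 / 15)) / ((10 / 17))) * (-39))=1742364 / 35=49781.83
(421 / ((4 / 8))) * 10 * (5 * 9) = 378900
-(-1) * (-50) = -50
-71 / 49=-1.45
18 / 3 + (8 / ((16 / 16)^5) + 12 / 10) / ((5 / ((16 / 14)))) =8.10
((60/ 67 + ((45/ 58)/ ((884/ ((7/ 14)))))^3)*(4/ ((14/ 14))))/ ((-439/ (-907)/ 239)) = 14024494005520557528795/ 7928848037375669248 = 1768.79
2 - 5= -3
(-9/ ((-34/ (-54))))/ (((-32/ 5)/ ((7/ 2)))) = 8505/ 1088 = 7.82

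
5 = 5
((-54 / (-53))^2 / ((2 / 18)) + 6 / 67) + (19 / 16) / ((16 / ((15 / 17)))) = 7779316959 / 819059456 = 9.50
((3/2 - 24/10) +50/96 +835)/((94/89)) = 17827501/22560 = 790.23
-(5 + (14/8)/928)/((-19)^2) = -0.01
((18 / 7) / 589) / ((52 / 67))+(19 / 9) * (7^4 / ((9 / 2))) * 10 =97805360083 / 8683038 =11263.96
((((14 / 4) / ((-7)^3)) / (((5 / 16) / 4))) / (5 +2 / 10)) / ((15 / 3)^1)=-16 / 3185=-0.01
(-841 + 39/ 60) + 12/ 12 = -839.35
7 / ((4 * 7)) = 1 / 4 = 0.25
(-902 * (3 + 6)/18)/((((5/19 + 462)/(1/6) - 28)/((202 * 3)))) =-2596407/26083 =-99.54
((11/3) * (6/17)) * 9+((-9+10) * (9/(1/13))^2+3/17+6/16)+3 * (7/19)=13702.30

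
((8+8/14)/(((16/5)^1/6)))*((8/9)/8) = 25/14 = 1.79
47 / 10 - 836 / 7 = -8031 / 70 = -114.73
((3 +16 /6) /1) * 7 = 119 /3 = 39.67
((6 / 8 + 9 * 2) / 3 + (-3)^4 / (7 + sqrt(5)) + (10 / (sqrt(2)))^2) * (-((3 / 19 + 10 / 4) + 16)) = -1078389 / 836 + 57429 * sqrt(5) / 1672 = -1213.14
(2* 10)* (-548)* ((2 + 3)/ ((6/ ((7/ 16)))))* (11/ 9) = -4883.80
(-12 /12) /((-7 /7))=1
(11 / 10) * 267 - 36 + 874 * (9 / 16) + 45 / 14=752.54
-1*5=-5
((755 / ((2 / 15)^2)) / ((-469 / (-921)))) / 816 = 52151625 / 510272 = 102.20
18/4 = 9/2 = 4.50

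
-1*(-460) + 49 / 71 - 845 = -27286 / 71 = -384.31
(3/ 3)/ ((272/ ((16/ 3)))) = 1/ 51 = 0.02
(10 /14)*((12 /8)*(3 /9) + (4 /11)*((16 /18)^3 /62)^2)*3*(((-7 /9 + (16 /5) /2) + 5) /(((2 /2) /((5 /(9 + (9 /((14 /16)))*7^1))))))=3680043549845 /9555984641511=0.39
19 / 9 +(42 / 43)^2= 51007 / 16641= 3.07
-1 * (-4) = 4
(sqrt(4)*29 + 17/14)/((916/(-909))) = -753561/12824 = -58.76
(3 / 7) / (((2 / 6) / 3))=27 / 7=3.86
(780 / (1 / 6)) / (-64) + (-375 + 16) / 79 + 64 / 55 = -2659337 / 34760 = -76.51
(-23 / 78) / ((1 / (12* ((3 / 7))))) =-138 / 91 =-1.52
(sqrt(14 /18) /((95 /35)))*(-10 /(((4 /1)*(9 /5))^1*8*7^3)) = -25*sqrt(7) /402192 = -0.00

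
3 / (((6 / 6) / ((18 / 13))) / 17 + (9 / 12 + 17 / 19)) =34884 / 19619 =1.78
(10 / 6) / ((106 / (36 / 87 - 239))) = -34595 / 9222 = -3.75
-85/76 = -1.12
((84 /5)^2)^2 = 49787136 /625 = 79659.42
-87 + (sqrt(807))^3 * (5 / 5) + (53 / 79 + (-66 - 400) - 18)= -45056 / 79 + 807 * sqrt(807)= 22354.72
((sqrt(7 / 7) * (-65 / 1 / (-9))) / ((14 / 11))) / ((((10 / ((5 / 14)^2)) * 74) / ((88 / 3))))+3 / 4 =266824 / 342657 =0.78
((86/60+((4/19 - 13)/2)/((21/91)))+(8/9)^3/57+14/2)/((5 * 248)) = -2001283/128814300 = -0.02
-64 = -64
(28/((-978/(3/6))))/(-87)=0.00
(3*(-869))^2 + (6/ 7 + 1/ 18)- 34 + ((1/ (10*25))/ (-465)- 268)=8295548045927/ 1220625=6796147.91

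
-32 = -32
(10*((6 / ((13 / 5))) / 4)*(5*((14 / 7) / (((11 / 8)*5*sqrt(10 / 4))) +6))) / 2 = 120*sqrt(10) / 143 +1125 / 13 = 89.19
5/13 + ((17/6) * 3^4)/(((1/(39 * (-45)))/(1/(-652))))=10478605/16952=618.13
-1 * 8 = -8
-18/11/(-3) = 6/11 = 0.55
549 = 549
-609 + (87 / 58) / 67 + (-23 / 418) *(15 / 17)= -144979287 / 238051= -609.03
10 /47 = 0.21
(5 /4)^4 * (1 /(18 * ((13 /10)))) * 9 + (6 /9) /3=34781 /29952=1.16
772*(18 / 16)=1737 / 2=868.50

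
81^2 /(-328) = -6561 /328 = -20.00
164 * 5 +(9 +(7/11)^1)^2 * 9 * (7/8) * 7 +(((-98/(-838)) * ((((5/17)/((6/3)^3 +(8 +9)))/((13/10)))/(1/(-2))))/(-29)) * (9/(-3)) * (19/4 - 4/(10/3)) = 19297194321941/3249298910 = 5938.88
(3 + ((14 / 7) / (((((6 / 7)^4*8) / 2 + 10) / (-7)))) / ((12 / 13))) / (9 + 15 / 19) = 5833019 / 32580504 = 0.18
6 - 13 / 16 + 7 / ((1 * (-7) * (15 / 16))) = 989 / 240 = 4.12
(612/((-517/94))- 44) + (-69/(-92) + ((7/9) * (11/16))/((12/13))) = -2926157/19008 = -153.94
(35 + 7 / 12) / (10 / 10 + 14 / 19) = 8113 / 396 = 20.49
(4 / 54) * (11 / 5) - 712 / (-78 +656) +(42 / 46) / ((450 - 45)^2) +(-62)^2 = 1396616190793 / 363424725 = 3842.93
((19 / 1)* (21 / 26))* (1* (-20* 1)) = -3990 / 13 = -306.92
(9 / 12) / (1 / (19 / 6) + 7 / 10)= 285 / 386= 0.74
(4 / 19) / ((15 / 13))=52 / 285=0.18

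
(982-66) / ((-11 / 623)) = -570668 / 11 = -51878.91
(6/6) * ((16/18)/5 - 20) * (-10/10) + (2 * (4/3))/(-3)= 284/15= 18.93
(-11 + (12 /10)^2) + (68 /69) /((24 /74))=-33748 /5175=-6.52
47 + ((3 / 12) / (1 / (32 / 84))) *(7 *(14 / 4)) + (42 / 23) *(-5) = 2774 / 69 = 40.20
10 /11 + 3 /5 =83 /55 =1.51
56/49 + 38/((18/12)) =556/21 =26.48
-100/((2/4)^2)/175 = -16/7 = -2.29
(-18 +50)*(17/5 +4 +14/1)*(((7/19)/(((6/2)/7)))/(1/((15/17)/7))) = 23968/323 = 74.20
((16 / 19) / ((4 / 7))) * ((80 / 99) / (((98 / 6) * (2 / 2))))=320 / 4389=0.07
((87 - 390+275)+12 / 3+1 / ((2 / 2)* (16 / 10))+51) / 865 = 221 / 6920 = 0.03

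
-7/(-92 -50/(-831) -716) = 831/95914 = 0.01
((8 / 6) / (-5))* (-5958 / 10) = 3972 / 25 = 158.88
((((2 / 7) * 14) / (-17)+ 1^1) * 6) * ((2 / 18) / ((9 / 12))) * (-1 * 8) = -832 / 153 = -5.44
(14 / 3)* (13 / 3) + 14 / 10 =973 / 45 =21.62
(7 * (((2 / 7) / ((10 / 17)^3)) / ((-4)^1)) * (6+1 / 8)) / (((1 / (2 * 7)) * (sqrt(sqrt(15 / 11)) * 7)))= -240737 * 11^(1 / 4) * 15^(3 / 4) / 120000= -27.85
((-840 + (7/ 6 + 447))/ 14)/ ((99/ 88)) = -4702/ 189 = -24.88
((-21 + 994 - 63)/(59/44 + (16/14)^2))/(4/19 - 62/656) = 940533440/317397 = 2963.27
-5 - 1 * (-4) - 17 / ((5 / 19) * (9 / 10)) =-655 / 9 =-72.78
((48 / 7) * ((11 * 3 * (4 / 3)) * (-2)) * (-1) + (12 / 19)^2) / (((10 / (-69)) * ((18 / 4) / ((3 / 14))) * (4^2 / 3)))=-37.20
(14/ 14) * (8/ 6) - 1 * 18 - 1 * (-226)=628/ 3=209.33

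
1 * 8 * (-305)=-2440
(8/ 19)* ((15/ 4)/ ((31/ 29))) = 870/ 589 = 1.48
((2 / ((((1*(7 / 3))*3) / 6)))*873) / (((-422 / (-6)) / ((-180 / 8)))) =-478.76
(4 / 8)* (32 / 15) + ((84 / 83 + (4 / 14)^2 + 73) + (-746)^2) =33954843737 / 61005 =556591.16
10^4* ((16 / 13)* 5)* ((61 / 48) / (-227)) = -3050000 / 8853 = -344.52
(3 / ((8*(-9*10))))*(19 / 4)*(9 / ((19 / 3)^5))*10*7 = -5103 / 4170272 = -0.00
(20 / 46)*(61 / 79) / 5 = 122 / 1817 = 0.07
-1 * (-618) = 618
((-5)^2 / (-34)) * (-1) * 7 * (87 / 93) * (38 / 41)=4.46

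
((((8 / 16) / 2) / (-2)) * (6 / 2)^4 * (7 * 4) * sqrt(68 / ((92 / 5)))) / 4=-136.25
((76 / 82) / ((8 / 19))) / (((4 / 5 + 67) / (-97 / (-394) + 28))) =20087845 / 21904824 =0.92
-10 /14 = -5 /7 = -0.71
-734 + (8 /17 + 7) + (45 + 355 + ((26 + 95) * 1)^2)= 243346 /17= 14314.47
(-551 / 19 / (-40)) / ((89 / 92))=667 / 890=0.75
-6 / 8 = -3 / 4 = -0.75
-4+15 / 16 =-49 / 16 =-3.06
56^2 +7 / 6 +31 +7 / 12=12675 / 4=3168.75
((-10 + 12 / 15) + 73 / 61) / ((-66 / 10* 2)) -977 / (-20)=1991111 / 40260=49.46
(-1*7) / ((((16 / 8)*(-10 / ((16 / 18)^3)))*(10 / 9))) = 448 / 2025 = 0.22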